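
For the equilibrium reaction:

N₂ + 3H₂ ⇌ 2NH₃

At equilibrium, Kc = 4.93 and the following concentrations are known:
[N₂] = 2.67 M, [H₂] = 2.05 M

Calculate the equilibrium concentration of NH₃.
[NH₃] = 10.6490 M

Kc = ([NH₃]^2) / ([N₂] × [H₂]^3) = 4.93
[NH₃]^2 = Kc · (reactant terms)/(other product terms) = 4.93 · 23.002 / 1 = 113.4
[NH₃] = (113.4)^(1/2) = 10.6490 M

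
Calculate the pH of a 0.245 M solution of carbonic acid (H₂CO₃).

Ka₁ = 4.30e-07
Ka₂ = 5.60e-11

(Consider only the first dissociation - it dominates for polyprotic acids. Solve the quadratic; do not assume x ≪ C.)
pH = 3.49

x² + Ka₁·x − Ka₁·C = 0 with Ka₁ = 4.30e-07, C = 0.245.
x = (−Ka₁ + √(Ka₁² + 4·Ka₁·C))/2 = 3.2436e-04 M, so pH = 3.49.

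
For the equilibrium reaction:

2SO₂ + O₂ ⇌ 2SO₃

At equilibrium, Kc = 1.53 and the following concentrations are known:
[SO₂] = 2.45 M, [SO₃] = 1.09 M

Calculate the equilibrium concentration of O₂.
[O₂] = 0.1294 M

Kc = ([SO₃]^2) / ([SO₂]^2 × [O₂]) = 1.53
[O₂]^1 = (product terms)/(Kc · other reactant terms) = 1.1881 / (1.53 · 6.0025) = 0.12937
[O₂] = 0.1294 M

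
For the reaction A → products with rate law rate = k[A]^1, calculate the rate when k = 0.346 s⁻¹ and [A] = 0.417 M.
0.1443 M/s

rate = k·[A]^1 = 0.346·(0.417)^1 = 0.346·0.417 = 0.1443 M/s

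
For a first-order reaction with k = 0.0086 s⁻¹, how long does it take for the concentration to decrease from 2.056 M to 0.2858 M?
229.44 s

From ln[A] = ln[A]₀ - k·t: t = ln([A]₀/[A])/k = ln(2.056/0.2858)/0.0086 = ln(7.1938)/0.0086 = 1.9732/0.0086 = 229.44 s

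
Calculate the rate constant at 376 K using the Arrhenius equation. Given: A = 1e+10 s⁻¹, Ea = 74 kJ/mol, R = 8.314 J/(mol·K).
5.24e-01 s⁻¹

k = A·exp(-Ea/(R·T)) = 1e+10·exp(-74000/(8.314·376)) = 1e+10·exp(-23.6719) = 1e+10·5.2409e-11 = 5.24e-01 s⁻¹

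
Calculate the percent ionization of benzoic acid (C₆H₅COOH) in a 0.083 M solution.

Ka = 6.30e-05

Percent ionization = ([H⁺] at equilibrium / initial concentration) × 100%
Percent ionization = 2.72%

Let x = [H⁺]. Ka = x²/(C - x) ⇒ x² + (6.30e-05)x - (6.30e-05)(0.083) = 0. x = 2.2554e-03. Percent = (2.2554e-03/0.083) × 100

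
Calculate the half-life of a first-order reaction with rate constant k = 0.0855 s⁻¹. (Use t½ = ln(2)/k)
8.11 s

t½ = ln(2)/k = 0.6931/0.0855 = 8.11 s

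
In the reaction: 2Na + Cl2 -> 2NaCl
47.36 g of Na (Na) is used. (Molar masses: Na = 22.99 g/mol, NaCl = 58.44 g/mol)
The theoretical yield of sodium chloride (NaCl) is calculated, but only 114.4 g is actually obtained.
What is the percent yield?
Moles of Na = 47.36 g ÷ 22.99 g/mol = 2.06003 mol
Mole ratio: 2 mol NaCl / 2 mol Na
Moles of NaCl = 2.06003 × (2/2) = 2.06003 mol
Theoretical yield = 2.06003 mol × 58.44 g/mol = 120.39 g
Actual yield = 114.4 g
Percent yield = (114.4 / 120.39) × 100% = 95.0%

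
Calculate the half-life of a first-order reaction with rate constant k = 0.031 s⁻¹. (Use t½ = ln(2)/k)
22.36 s

t½ = ln(2)/k = 0.6931/0.031 = 22.36 s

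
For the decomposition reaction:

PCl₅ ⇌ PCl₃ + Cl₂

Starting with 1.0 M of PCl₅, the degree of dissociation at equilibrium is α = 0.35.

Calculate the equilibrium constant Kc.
K_c = 0.1885

x = α·[A]₀ = 0.35 × 1.0 = 0.35 M dissociated.
At eq: [PCl₅] = 1.0 − 0.35 = 0.65 M; [PCl₃] = [Cl₂] = x = 0.35 M.
Kc = [PCl₃][Cl₂]/[PCl₅] = (0.35)²/0.65 = 0.1885.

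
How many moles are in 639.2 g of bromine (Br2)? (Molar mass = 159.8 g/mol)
Moles = 639.2 g ÷ 159.8 g/mol = 4 mol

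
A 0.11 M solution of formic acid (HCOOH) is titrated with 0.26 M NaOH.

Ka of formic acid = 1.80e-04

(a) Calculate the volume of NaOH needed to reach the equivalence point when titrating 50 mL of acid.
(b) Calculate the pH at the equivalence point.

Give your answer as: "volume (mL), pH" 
V = 21.2 mL, pH = 8.32

(a) At equivalence: moles acid = moles base.
moles acid = 0.11 × 0.05 = 0.0055 mol; V_NaOH = 0.0055/0.26 = 0.02115 L = 21.2 mL.
(b) At equivalence, all acid → conjugate base A⁻ at [A⁻] = 0.0055/0.07115 = 0.0773 M.
Kb = Kw/Ka = 1.0e-14/1.80e-04 = 5.556e-11; [OH⁻] = √(Kb·[A⁻]) = 2.072e-06; pOH = 5.68; pH = 14 − pOH = 8.32.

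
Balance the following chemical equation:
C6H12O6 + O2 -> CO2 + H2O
Balanced equation:
C6H12O6 + 6O2 -> 6CO2 + 6H2O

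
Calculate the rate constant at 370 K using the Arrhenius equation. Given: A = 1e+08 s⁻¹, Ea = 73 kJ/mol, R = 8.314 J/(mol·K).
4.94e-03 s⁻¹

k = A·exp(-Ea/(R·T)) = 1e+08·exp(-73000/(8.314·370)) = 1e+08·exp(-23.7307) = 1e+08·4.9417e-11 = 4.94e-03 s⁻¹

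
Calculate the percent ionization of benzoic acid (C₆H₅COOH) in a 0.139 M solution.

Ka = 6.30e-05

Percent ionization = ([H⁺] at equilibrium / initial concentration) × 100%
Percent ionization = 2.11%

Let x = [H⁺]. Ka = x²/(C - x) ⇒ x² + (6.30e-05)x - (6.30e-05)(0.139) = 0. x = 2.9279e-03. Percent = (2.9279e-03/0.139) × 100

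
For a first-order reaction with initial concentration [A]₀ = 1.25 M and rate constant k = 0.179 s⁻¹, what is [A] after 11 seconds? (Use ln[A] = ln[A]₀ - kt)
0.1745 M

ln[A] = ln[A]₀ - k·t = ln(1.25) - (0.179)·(11) = 0.2231 - 1.9690 = -1.7459
[A] = e^(-1.7459) = 0.1745 M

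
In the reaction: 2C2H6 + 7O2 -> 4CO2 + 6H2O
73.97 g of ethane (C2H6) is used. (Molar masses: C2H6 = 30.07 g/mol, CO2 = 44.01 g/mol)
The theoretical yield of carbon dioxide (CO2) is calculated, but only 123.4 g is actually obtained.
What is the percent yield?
Moles of C2H6 = 73.97 g ÷ 30.07 g/mol = 2.45993 mol
Mole ratio: 4 mol CO2 / 2 mol C2H6
Moles of CO2 = 2.45993 × (4/2) = 4.91985 mol
Theoretical yield = 4.91985 mol × 44.01 g/mol = 216.52 g
Actual yield = 123.4 g
Percent yield = (123.4 / 216.52) × 100% = 57.0%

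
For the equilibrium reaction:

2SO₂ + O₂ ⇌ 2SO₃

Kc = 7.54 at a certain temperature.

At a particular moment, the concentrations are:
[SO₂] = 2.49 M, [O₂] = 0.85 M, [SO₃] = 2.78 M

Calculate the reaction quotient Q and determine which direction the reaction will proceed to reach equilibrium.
Q = 1.466, Q < K, reaction proceeds forward (toward products)

Q = ([SO₃]^2) / ([SO₂]^2 × [O₂])
  = ((2.78)^2) / ((2.49)^2·(0.85)) = 7.7284/5.2701 = 1.466
Since Q = 1.466 < Kc = 7.54, the reaction proceeds forward (toward products) to reach equilibrium.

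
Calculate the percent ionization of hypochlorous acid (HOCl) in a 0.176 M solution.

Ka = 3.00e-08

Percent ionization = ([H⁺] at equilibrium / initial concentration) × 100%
Percent ionization = 0.0413%

Let x = [H⁺]. Ka = x²/(C - x) ⇒ x² + (3.00e-08)x - (3.00e-08)(0.176) = 0. x = 7.2649e-05. Percent = (7.2649e-05/0.176) × 100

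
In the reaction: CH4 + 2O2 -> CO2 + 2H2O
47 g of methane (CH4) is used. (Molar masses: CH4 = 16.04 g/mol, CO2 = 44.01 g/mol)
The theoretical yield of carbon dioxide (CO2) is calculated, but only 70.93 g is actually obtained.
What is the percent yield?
Moles of CH4 = 47 g ÷ 16.04 g/mol = 2.93017 mol
Mole ratio: 1 mol CO2 / 1 mol CH4
Moles of CO2 = 2.93017 × (1/1) = 2.93017 mol
Theoretical yield = 2.93017 mol × 44.01 g/mol = 128.96 g
Actual yield = 70.93 g
Percent yield = (70.93 / 128.96) × 100% = 55.0%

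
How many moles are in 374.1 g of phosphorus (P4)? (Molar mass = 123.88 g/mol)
Moles = 374.1 g ÷ 123.88 g/mol = 3.02 mol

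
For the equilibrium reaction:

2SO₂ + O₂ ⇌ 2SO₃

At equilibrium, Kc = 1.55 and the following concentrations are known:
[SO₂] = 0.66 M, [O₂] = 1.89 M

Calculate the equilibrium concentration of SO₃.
[SO₃] = 1.1296 M

Kc = ([SO₃]^2) / ([SO₂]^2 × [O₂]) = 1.55
[SO₃]^2 = Kc · (reactant terms)/(other product terms) = 1.55 · 0.82328 / 1 = 1.2761
[SO₃] = (1.2761)^(1/2) = 1.1296 M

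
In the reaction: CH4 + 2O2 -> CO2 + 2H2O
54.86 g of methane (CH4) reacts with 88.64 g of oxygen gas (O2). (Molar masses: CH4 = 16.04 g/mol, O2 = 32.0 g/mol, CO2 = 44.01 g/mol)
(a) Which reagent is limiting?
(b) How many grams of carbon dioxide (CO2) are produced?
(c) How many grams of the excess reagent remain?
(a) O2, (b) 60.95 g, (c) 32.64 g

Moles of CH4 = 54.86 g ÷ 16.04 g/mol = 3.4202 mol
Moles of O2 = 88.64 g ÷ 32.0 g/mol = 2.77 mol
Moles ÷ coefficient: CH4: 3.4202/1 = 3.42, O2: 2.77/2 = 1.385
(a) O2 has the smaller value, so O2 is the limiting reagent.
(b) Moles of CO2 = 2.77 mol O2 × (1/2) = 1.385 mol; mass = 1.385 mol × 44.01 g/mol = 60.95 g
(c) CH4 consumed = 2.77 × (1/2) = 1.385 mol; remaining = 3.4202 − 1.385 = 2.0352 mol; mass = 2.0352 mol × 16.04 g/mol = 32.64 g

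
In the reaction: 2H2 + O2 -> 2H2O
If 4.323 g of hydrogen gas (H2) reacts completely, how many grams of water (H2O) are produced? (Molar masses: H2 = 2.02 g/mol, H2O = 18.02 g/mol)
Moles of H2 = 4.323 g ÷ 2.02 g/mol = 2.1401 mol
Mole ratio: 2 mol H2O / 2 mol H2
Moles of H2O = 2.1401 × (2/2) = 2.1401 mol
Mass of H2O = 2.1401 mol × 18.02 g/mol = 38.56 g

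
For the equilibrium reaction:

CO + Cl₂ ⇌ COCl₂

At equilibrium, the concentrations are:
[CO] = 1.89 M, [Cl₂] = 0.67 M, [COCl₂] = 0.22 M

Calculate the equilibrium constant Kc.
K_c = 0.1737

Kc = ([COCl₂]) / ([CO] × [Cl₂])
   = ((0.22)) / ((1.89)·(0.67))
   = 0.22 / 1.2663 = 0.1737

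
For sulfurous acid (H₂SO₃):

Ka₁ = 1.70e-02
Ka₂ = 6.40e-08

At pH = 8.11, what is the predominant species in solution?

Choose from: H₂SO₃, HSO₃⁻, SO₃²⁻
SO₃²⁻

pKa1 = 1.77, pKa2 = 7.19. Each pKa is the crossover between adjacent species; pH = 8.11 lies in the region where SO₃²⁻ predominates.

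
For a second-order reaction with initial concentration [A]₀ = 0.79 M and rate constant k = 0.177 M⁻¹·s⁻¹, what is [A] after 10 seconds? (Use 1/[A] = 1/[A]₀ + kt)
0.3294 M

1/[A] = 1/[A]₀ + k·t = 1/0.79 + (0.177)·(10) = 1.2658 + 1.7700 = 3.0358
[A] = 1/3.0358 = 0.3294 M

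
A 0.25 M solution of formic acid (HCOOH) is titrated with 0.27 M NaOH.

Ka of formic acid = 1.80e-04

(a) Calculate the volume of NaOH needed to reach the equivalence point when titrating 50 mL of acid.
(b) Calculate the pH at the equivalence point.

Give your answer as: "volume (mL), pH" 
V = 46.3 mL, pH = 8.43

(a) At equivalence: moles acid = moles base.
moles acid = 0.25 × 0.05 = 0.0125 mol; V_NaOH = 0.0125/0.27 = 0.0463 L = 46.3 mL.
(b) At equivalence, all acid → conjugate base A⁻ at [A⁻] = 0.0125/0.0963 = 0.1298 M.
Kb = Kw/Ka = 1.0e-14/1.80e-04 = 5.556e-11; [OH⁻] = √(Kb·[A⁻]) = 2.685e-06; pOH = 5.57; pH = 14 − pOH = 8.43.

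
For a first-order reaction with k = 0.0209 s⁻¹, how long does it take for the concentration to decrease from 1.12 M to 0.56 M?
33.16 s

From ln[A] = ln[A]₀ - k·t: t = ln([A]₀/[A])/k = ln(1.12/0.56)/0.0209 = ln(2.0000)/0.0209 = 0.6931/0.0209 = 33.16 s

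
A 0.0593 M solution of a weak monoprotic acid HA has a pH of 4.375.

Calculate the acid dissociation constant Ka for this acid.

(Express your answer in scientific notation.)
K_a = 3.00e-08

[H⁺] = 10^(−pH) = 10^(−4.375) = 4.217e-05 M. For HA ⇌ H⁺ + A⁻, Ka = x²/(C − x) = (4.217e-05)²/(0.0593 − 4.217e-05) = 3.00e-08.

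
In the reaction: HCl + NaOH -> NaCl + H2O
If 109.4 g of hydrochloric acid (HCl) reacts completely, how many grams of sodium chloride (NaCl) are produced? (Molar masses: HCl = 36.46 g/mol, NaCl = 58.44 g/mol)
Moles of HCl = 109.4 g ÷ 36.46 g/mol = 3.00055 mol
Mole ratio: 1 mol NaCl / 1 mol HCl
Moles of NaCl = 3.00055 × (1/1) = 3.00055 mol
Mass of NaCl = 3.00055 mol × 58.44 g/mol = 175.4 g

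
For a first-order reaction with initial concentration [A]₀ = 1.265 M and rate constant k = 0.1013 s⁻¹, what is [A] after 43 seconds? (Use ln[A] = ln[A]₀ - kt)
0.0162 M

ln[A] = ln[A]₀ - k·t = ln(1.265) - (0.1013)·(43) = 0.2351 - 4.3559 = -4.1208
[A] = e^(-4.1208) = 0.0162 M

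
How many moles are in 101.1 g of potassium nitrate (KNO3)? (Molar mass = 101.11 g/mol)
Moles = 101.1 g ÷ 101.11 g/mol = 0.9999 mol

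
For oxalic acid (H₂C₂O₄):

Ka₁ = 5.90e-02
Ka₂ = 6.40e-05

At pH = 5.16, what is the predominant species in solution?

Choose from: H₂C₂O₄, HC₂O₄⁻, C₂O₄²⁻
C₂O₄²⁻

pKa1 = 1.23, pKa2 = 4.19. Each pKa is the crossover between adjacent species; pH = 5.16 lies in the region where C₂O₄²⁻ predominates.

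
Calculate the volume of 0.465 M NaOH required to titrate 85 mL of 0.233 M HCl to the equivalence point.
V_{base} = 42.6 mL

At equivalence: moles acid = moles base.
moles HCl = 0.233 M × 0.085 L = 0.019805 mol
V_NaOH = 0.019805 mol ÷ 0.465 M = 0.04259 L = 42.6 mL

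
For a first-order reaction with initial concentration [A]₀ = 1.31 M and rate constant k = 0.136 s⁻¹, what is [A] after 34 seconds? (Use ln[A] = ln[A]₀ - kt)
0.0129 M

ln[A] = ln[A]₀ - k·t = ln(1.31) - (0.136)·(34) = 0.2700 - 4.6240 = -4.3540
[A] = e^(-4.3540) = 0.0129 M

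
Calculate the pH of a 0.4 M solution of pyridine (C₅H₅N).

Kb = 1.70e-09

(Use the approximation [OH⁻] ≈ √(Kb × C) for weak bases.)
pH = 9.42

[OH⁻] = √(Kb × C) = √(1.70e-09 × 0.4) = 2.6077e-05. pOH = 4.58, pH = 14 - pOH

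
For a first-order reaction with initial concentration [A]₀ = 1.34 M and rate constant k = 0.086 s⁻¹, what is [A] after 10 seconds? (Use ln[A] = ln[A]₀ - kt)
0.5670 M

ln[A] = ln[A]₀ - k·t = ln(1.34) - (0.086)·(10) = 0.2927 - 0.8600 = -0.5673
[A] = e^(-0.5673) = 0.5670 M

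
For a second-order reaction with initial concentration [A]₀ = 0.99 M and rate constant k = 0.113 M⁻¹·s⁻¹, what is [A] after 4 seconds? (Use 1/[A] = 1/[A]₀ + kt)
0.6839 M

1/[A] = 1/[A]₀ + k·t = 1/0.99 + (0.113)·(4) = 1.0101 + 0.4520 = 1.4621
[A] = 1/1.4621 = 0.6839 M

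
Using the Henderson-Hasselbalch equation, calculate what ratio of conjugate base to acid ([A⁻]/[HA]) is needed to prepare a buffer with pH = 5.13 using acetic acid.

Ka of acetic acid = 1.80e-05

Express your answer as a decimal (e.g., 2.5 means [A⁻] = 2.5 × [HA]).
[A⁻]/[HA] = 2.428

pKa = −log(1.80e-05) = 4.7447. pH = pKa + log([A⁻]/[HA]). 5.13 = 4.7447 + log(ratio). log(ratio) = 5.13 − 4.7447 = 0.3853. ratio = 10^(0.3853) = 2.428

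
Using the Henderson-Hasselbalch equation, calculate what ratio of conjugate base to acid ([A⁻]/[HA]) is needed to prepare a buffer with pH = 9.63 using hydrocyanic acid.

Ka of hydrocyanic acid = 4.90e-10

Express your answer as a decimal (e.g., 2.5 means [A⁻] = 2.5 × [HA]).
[A⁻]/[HA] = 2.090

pKa = −log(4.90e-10) = 9.3098. pH = pKa + log([A⁻]/[HA]). 9.63 = 9.3098 + log(ratio). log(ratio) = 9.63 − 9.3098 = 0.3202. ratio = 10^(0.3202) = 2.090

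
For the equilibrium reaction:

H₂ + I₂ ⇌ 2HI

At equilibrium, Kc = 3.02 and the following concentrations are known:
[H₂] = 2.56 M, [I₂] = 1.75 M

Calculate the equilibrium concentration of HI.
[HI] = 3.6783 M

Kc = ([HI]^2) / ([H₂] × [I₂]) = 3.02
[HI]^2 = Kc · (reactant terms)/(other product terms) = 3.02 · 4.48 / 1 = 13.53
[HI] = (13.53)^(1/2) = 3.6783 M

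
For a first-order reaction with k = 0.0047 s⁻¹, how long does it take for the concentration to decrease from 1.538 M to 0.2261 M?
407.93 s

From ln[A] = ln[A]₀ - k·t: t = ln([A]₀/[A])/k = ln(1.538/0.2261)/0.0047 = ln(6.8023)/0.0047 = 1.9173/0.0047 = 407.93 s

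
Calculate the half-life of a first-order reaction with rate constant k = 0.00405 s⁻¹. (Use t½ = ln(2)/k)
171.15 s

t½ = ln(2)/k = 0.6931/0.00405 = 171.15 s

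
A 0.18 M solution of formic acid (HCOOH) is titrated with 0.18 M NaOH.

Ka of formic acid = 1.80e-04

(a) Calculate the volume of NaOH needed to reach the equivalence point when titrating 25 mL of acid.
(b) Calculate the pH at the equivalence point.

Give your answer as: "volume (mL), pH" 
V = 25.0 mL, pH = 8.35

(a) At equivalence: moles acid = moles base.
moles acid = 0.18 × 0.025 = 0.0045 mol; V_NaOH = 0.0045/0.18 = 0.025 L = 25.0 mL.
(b) At equivalence, all acid → conjugate base A⁻ at [A⁻] = 0.0045/0.05 = 0.09 M.
Kb = Kw/Ka = 1.0e-14/1.80e-04 = 5.556e-11; [OH⁻] = √(Kb·[A⁻]) = 2.236e-06; pOH = 5.65; pH = 14 − pOH = 8.35.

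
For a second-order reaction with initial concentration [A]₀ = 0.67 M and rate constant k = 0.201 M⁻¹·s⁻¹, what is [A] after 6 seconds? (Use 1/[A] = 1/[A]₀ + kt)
0.3706 M

1/[A] = 1/[A]₀ + k·t = 1/0.67 + (0.201)·(6) = 1.4925 + 1.2060 = 2.6985
[A] = 1/2.6985 = 0.3706 M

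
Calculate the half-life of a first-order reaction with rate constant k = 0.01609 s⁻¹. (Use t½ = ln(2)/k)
43.08 s

t½ = ln(2)/k = 0.6931/0.01609 = 43.08 s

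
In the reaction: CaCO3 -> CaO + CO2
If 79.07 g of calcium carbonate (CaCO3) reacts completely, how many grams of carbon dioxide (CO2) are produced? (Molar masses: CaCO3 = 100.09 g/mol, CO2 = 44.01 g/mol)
Moles of CaCO3 = 79.07 g ÷ 100.09 g/mol = 0.789989 mol
Mole ratio: 1 mol CO2 / 1 mol CaCO3
Moles of CO2 = 0.789989 × (1/1) = 0.789989 mol
Mass of CO2 = 0.789989 mol × 44.01 g/mol = 34.77 g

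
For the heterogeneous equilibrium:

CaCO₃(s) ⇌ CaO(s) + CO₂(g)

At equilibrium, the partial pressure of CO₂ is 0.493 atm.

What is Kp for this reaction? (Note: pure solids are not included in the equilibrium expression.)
K_p = 0.493

Solids (CaCO₃, CaO) have activity 1 and are excluded.
Kp = P(CO₂) = 0.493.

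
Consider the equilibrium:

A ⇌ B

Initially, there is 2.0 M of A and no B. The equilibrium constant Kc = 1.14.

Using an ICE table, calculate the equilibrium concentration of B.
[B] = 1.065 M

ICE: [A] = 2.0 − x, [B] = x.
Kc = x/(2.0 − x) = 1.14 ⇒ x = 1.14·2.0/(1 + 1.14) = 2.28/2.14 = 1.065.
[B] = x = 1.065 M.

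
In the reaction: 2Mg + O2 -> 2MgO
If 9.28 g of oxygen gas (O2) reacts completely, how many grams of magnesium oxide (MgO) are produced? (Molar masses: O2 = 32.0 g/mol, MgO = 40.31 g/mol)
Moles of O2 = 9.28 g ÷ 32.0 g/mol = 0.29 mol
Mole ratio: 2 mol MgO / 1 mol O2
Moles of MgO = 0.29 × (2/1) = 0.58 mol
Mass of MgO = 0.58 mol × 40.31 g/mol = 23.38 g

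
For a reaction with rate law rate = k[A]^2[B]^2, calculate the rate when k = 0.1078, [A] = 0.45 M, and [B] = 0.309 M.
0.002084 M/s

rate = k·[A]^2·[B]^2 = 0.1078·(0.45)^2·(0.309)^2 = 0.1078·0.2025·0.095481 = 0.002084 M/s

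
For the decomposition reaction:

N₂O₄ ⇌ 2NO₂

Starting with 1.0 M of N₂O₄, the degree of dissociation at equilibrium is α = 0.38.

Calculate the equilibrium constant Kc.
K_c = 0.9316

x = α·[A]₀ = 0.38 × 1.0 = 0.38 M dissociated.
At eq: [N₂O₄] = 1.0 − 0.38 = 0.62 M; [NO₂] = 2x = 0.76 M.
Kc = [NO₂]²/[N₂O₄] = (0.76)²/0.62 = 0.9316.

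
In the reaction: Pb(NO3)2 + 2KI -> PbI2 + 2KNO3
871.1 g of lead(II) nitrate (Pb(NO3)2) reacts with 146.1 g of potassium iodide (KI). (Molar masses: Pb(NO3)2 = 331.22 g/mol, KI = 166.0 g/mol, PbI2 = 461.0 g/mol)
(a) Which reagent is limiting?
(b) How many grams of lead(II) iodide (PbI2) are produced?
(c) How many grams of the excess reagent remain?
(a) KI, (b) 202.9 g, (c) 725.3 g

Moles of Pb(NO3)2 = 871.1 g ÷ 331.22 g/mol = 2.62997 mol
Moles of KI = 146.1 g ÷ 166.0 g/mol = 0.88012 mol
Moles ÷ coefficient: Pb(NO3)2: 2.62997/1 = 2.63, KI: 0.88012/2 = 0.4401
(a) KI has the smaller value, so KI is the limiting reagent.
(b) Moles of PbI2 = 0.88012 mol KI × (1/2) = 0.44006 mol; mass = 0.44006 mol × 461.0 g/mol = 202.9 g
(c) Pb(NO3)2 consumed = 0.88012 × (1/2) = 0.44006 mol; remaining = 2.62997 − 0.44006 = 2.18991 mol; mass = 2.18991 mol × 331.22 g/mol = 725.3 g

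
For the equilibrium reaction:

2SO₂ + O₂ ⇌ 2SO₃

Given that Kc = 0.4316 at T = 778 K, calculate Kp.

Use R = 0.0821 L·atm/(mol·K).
K_p = 0.0068

Δn = (moles gaseous products) − (moles gaseous reactants) = -1
T = 778 K; RT = 0.0821 × 778 = 63.8738
Kp = Kc·(RT)^Δn = 0.4316 × (63.8738)^-1 = 0.4316 × 0.0156559 = 0.0068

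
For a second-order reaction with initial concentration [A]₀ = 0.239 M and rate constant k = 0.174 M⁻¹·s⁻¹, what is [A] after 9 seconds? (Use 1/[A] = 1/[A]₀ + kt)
0.1739 M

1/[A] = 1/[A]₀ + k·t = 1/0.239 + (0.174)·(9) = 4.1841 + 1.5660 = 5.7501
[A] = 1/5.7501 = 0.1739 M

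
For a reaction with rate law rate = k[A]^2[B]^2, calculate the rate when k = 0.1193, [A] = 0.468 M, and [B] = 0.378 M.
0.003733 M/s

rate = k·[A]^2·[B]^2 = 0.1193·(0.468)^2·(0.378)^2 = 0.1193·0.219024·0.142884 = 0.003733 M/s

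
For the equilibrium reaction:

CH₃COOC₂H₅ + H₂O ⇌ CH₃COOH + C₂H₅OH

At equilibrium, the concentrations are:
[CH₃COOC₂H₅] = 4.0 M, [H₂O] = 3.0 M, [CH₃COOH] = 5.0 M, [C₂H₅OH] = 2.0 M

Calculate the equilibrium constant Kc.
K_c = 0.8333

Kc = ([CH₃COOH] × [C₂H₅OH]) / ([CH₃COOC₂H₅] × [H₂O])
   = ((5.0)·(2.0)) / ((4.0)·(3.0))
   = 10 / 12 = 0.8333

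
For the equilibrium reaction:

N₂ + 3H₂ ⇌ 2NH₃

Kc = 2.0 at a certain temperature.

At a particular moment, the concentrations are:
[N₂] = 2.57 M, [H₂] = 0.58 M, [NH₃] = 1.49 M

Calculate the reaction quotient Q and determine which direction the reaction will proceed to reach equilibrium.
Q = 4.427, Q > K, reaction proceeds reverse (toward reactants)

Q = ([NH₃]^2) / ([N₂] × [H₂]^3)
  = ((1.49)^2) / ((2.57)·(0.58)^3) = 2.2201/0.50144 = 4.427
Since Q = 4.427 > Kc = 2.0, the reaction proceeds reverse (toward reactants) to reach equilibrium.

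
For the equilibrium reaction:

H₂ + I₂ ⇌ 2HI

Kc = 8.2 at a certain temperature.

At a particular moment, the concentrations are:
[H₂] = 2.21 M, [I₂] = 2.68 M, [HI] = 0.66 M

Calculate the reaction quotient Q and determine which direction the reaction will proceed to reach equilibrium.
Q = 0.074, Q < K, reaction proceeds forward (toward products)

Q = ([HI]^2) / ([H₂] × [I₂])
  = ((0.66)^2) / ((2.21)·(2.68)) = 0.4356/5.9228 = 0.07355
Since Q = 0.07355 < Kc = 8.2, the reaction proceeds forward (toward products) to reach equilibrium.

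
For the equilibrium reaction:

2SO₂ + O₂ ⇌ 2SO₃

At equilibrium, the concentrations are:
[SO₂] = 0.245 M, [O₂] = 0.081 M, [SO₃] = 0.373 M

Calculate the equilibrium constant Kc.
K_c = 28.6154

Kc = ([SO₃]^2) / ([SO₂]^2 × [O₂])
   = ((0.373)^2) / ((0.245)^2·(0.081))
   = 0.13913 / 0.004862 = 28.6154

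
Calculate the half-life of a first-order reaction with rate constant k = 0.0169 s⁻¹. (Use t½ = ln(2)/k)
41.01 s

t½ = ln(2)/k = 0.6931/0.0169 = 41.01 s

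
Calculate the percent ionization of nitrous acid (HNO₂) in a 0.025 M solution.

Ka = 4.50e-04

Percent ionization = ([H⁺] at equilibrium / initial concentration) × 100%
Percent ionization = 12.5%

Let x = [H⁺]. Ka = x²/(C - x) ⇒ x² + (4.50e-04)x - (4.50e-04)(0.025) = 0. x = 3.1366e-03. Percent = (3.1366e-03/0.025) × 100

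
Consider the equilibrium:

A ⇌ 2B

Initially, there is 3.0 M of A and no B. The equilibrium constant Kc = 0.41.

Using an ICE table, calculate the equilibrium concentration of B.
[B] = 1.011 M

ICE: [A] = 3.0 − x, [B] = 2x.
Kc = (2x)²/(3.0 − x) = 0.41 ⇒ 4x² + 0.41x − 1.23 = 0.
x = (−0.41 + √(0.41² + 4·4·1.23))/(2·4) = (−0.41 + √19.848)/8 = 0.50564.
[B] = 2x = 1.011 M.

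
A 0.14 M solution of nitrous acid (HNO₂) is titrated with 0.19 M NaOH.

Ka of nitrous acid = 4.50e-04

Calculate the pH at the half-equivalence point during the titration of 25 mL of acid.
pH = pKa = 3.35

At the half-equivalence point, [HA] = [A⁻], so by Henderson–Hasselbalch pH = pKa + log(1) = pKa.
pKa = −log(4.50e-04) = 3.35.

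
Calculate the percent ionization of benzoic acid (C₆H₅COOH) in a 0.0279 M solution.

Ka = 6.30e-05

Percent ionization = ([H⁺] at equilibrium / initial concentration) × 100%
Percent ionization = 4.64%

Let x = [H⁺]. Ka = x²/(C - x) ⇒ x² + (6.30e-05)x - (6.30e-05)(0.0279) = 0. x = 1.2947e-03. Percent = (1.2947e-03/0.0279) × 100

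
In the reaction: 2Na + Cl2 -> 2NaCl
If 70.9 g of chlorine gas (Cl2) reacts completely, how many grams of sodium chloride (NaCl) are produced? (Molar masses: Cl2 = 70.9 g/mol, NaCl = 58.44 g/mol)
Moles of Cl2 = 70.9 g ÷ 70.9 g/mol = 1 mol
Mole ratio: 2 mol NaCl / 1 mol Cl2
Moles of NaCl = 1 × (2/1) = 2 mol
Mass of NaCl = 2 mol × 58.44 g/mol = 116.9 g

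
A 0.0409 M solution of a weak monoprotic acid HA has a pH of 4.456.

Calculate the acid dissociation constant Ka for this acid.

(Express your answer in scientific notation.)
K_a = 3.00e-08

[H⁺] = 10^(−pH) = 10^(−4.456) = 3.499e-05 M. For HA ⇌ H⁺ + A⁻, Ka = x²/(C − x) = (3.499e-05)²/(0.0409 − 3.499e-05) = 3.00e-08.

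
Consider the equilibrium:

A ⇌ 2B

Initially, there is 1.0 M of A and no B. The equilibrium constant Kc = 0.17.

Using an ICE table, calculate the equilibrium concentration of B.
[B] = 0.372 M

ICE: [A] = 1.0 − x, [B] = 2x.
Kc = (2x)²/(1.0 − x) = 0.17 ⇒ 4x² + 0.17x − 0.17 = 0.
x = (−0.17 + √(0.17² + 4·4·0.17))/(2·4) = (−0.17 + √2.7489)/8 = 0.186.
[B] = 2x = 0.372 M.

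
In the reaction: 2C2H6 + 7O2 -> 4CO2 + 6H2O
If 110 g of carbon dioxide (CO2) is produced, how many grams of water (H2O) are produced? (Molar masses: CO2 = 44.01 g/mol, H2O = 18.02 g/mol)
Moles of CO2 = 110 g ÷ 44.01 g/mol = 2.49943 mol
Mole ratio: 6 mol H2O / 4 mol CO2
Moles of H2O = 2.49943 × (6/4) = 3.74915 mol
Mass of H2O = 3.74915 mol × 18.02 g/mol = 67.56 g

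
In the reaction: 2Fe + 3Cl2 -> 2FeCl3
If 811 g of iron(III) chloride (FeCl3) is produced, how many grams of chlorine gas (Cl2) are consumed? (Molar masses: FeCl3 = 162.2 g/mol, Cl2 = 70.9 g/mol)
Moles of FeCl3 = 811 g ÷ 162.2 g/mol = 5 mol
Mole ratio: 3 mol Cl2 / 2 mol FeCl3
Moles of Cl2 = 5 × (3/2) = 7.5 mol
Mass of Cl2 = 7.5 mol × 70.9 g/mol = 531.8 g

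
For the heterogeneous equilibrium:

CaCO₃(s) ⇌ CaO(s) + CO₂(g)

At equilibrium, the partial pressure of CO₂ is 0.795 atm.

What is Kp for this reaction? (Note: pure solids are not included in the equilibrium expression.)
K_p = 0.795

Solids (CaCO₃, CaO) have activity 1 and are excluded.
Kp = P(CO₂) = 0.795.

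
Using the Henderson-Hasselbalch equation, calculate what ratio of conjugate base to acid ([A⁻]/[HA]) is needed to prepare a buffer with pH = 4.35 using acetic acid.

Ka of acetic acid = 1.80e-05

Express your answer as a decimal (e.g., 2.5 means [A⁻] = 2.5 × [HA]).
[A⁻]/[HA] = 0.403

pKa = −log(1.80e-05) = 4.7447. pH = pKa + log([A⁻]/[HA]). 4.35 = 4.7447 + log(ratio). log(ratio) = 4.35 − 4.7447 = -0.3947. ratio = 10^(-0.3947) = 0.403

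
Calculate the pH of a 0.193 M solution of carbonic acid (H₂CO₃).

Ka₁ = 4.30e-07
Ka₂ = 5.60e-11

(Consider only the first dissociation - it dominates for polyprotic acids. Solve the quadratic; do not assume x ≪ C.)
pH = 3.54

x² + Ka₁·x − Ka₁·C = 0 with Ka₁ = 4.30e-07, C = 0.193.
x = (−Ka₁ + √(Ka₁² + 4·Ka₁·C))/2 = 2.8786e-04 M, so pH = 3.54.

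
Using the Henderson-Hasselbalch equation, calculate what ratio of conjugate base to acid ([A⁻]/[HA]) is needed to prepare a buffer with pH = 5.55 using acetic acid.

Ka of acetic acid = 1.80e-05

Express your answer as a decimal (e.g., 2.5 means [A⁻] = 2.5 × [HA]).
[A⁻]/[HA] = 6.387

pKa = −log(1.80e-05) = 4.7447. pH = pKa + log([A⁻]/[HA]). 5.55 = 4.7447 + log(ratio). log(ratio) = 5.55 − 4.7447 = 0.8053. ratio = 10^(0.8053) = 6.387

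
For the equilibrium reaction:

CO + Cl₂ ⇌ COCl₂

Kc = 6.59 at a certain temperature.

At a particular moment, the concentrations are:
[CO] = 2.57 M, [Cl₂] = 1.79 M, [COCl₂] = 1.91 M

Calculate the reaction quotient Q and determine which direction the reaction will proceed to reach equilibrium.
Q = 0.415, Q < K, reaction proceeds forward (toward products)

Q = ([COCl₂]) / ([CO] × [Cl₂])
  = ((1.91)) / ((2.57)·(1.79)) = 1.91/4.6003 = 0.4152
Since Q = 0.4152 < Kc = 6.59, the reaction proceeds forward (toward products) to reach equilibrium.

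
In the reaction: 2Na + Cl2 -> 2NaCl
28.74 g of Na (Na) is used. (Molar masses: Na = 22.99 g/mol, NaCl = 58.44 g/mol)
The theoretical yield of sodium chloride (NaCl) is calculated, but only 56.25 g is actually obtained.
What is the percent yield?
Moles of Na = 28.74 g ÷ 22.99 g/mol = 1.25011 mol
Mole ratio: 2 mol NaCl / 2 mol Na
Moles of NaCl = 1.25011 × (2/2) = 1.25011 mol
Theoretical yield = 1.25011 mol × 58.44 g/mol = 73.056 g
Actual yield = 56.25 g
Percent yield = (56.25 / 73.056) × 100% = 77.0%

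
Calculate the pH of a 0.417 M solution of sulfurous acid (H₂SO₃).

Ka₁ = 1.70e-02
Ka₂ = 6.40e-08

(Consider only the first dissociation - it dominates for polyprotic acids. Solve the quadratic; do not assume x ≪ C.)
pH = 1.12

x² + Ka₁·x − Ka₁·C = 0 with Ka₁ = 1.70e-02, C = 0.417.
x = (−Ka₁ + √(Ka₁² + 4·Ka₁·C))/2 = 7.6124e-02 M, so pH = 1.12.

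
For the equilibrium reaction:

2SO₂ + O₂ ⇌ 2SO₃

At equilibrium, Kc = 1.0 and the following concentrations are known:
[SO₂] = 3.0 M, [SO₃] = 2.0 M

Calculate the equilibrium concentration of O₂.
[O₂] = 0.4444 M

Kc = ([SO₃]^2) / ([SO₂]^2 × [O₂]) = 1.0
[O₂]^1 = (product terms)/(Kc · other reactant terms) = 4 / (1.0 · 9) = 0.44444
[O₂] = 0.4444 M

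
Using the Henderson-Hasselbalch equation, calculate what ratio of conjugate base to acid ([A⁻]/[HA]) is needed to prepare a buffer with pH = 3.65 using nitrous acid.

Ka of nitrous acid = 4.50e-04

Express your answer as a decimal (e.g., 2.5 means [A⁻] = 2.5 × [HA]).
[A⁻]/[HA] = 2.010

pKa = −log(4.50e-04) = 3.3468. pH = pKa + log([A⁻]/[HA]). 3.65 = 3.3468 + log(ratio). log(ratio) = 3.65 − 3.3468 = 0.3032. ratio = 10^(0.3032) = 2.010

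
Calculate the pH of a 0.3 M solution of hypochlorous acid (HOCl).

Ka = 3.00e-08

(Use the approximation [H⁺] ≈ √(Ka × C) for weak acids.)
pH = 4.02

[H⁺] = √(Ka × C) = √(3.00e-08 × 0.3) = 9.4868e-05. pH = -log(9.4868e-05)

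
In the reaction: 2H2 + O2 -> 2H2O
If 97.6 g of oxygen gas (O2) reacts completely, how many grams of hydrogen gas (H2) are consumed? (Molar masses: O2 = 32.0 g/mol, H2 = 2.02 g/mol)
Moles of O2 = 97.6 g ÷ 32.0 g/mol = 3.05 mol
Mole ratio: 2 mol H2 / 1 mol O2
Moles of H2 = 3.05 × (2/1) = 6.1 mol
Mass of H2 = 6.1 mol × 2.02 g/mol = 12.32 g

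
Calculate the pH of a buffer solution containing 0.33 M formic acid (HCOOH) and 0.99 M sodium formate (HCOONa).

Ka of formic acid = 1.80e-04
pH = 4.22

pKa = -log(1.80e-04) = 3.74. pH = pKa + log([A⁻]/[HA]) = 3.74 + log(0.99/0.33)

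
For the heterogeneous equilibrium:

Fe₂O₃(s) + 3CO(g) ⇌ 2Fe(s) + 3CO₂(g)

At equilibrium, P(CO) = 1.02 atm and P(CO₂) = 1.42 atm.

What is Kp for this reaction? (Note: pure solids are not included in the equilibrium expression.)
K_p = 2.698

Solids (Fe₂O₃, Fe) are excluded.
Kp = P(CO₂)³/P(CO)³ = (1.42)³/(1.02)³ = 2.863/1.061 = 2.698.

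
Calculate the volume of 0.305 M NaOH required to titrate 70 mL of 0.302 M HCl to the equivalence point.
V_{base} = 69.3 mL

At equivalence: moles acid = moles base.
moles HCl = 0.302 M × 0.07 L = 0.02114 mol
V_NaOH = 0.02114 mol ÷ 0.305 M = 0.06931 L = 69.3 mL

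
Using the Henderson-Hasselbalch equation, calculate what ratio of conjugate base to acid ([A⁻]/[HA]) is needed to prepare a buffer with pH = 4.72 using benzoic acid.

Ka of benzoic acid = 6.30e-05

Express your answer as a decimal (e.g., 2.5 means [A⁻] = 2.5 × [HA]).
[A⁻]/[HA] = 3.306

pKa = −log(6.30e-05) = 4.2007. pH = pKa + log([A⁻]/[HA]). 4.72 = 4.2007 + log(ratio). log(ratio) = 4.72 − 4.2007 = 0.5193. ratio = 10^(0.5193) = 3.306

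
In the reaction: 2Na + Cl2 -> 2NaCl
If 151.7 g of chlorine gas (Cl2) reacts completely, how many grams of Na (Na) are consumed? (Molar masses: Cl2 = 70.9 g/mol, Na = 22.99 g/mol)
Moles of Cl2 = 151.7 g ÷ 70.9 g/mol = 2.13963 mol
Mole ratio: 2 mol Na / 1 mol Cl2
Moles of Na = 2.13963 × (2/1) = 4.27927 mol
Mass of Na = 4.27927 mol × 22.99 g/mol = 98.38 g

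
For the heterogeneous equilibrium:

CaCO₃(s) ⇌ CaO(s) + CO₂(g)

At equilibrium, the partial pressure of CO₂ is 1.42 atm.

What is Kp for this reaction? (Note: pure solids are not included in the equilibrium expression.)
K_p = 1.42

Solids (CaCO₃, CaO) have activity 1 and are excluded.
Kp = P(CO₂) = 1.42.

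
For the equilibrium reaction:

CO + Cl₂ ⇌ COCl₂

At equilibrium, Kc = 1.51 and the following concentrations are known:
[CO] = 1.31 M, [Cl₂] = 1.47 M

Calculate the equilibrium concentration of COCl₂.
[COCl₂] = 2.9078 M

Kc = ([COCl₂]) / ([CO] × [Cl₂]) = 1.51
[COCl₂]^1 = Kc · (reactant terms)/(other product terms) = 1.51 · 1.9257 / 1 = 2.9078
[COCl₂] = 2.9078 M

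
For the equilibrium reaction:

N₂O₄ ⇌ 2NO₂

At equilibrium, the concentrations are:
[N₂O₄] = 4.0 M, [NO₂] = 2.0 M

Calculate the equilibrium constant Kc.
K_c = 1.0000

Kc = ([NO₂]^2) / ([N₂O₄])
   = ((2.0)^2) / ((4.0))
   = 4 / 4 = 1.0000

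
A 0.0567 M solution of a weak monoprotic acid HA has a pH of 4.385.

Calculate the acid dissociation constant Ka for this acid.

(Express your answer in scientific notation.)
K_a = 3.00e-08

[H⁺] = 10^(−pH) = 10^(−4.385) = 4.121e-05 M. For HA ⇌ H⁺ + A⁻, Ka = x²/(C − x) = (4.121e-05)²/(0.0567 − 4.121e-05) = 3.00e-08.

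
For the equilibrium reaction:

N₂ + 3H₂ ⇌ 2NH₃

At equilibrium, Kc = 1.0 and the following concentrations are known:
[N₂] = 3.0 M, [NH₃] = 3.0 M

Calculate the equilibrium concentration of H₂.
[H₂] = 1.4422 M

Kc = ([NH₃]^2) / ([N₂] × [H₂]^3) = 1.0
[H₂]^3 = (product terms)/(Kc · other reactant terms) = 9 / (1.0 · 3) = 3
[H₂] = (3)^(1/3) = 1.4422 M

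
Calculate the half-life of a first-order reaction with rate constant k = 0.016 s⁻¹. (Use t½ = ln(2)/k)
43.32 s

t½ = ln(2)/k = 0.6931/0.016 = 43.32 s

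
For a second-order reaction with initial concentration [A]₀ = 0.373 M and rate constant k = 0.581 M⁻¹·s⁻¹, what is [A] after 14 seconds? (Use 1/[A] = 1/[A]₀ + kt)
0.0925 M

1/[A] = 1/[A]₀ + k·t = 1/0.373 + (0.581)·(14) = 2.6810 + 8.1340 = 10.8150
[A] = 1/10.8150 = 0.0925 M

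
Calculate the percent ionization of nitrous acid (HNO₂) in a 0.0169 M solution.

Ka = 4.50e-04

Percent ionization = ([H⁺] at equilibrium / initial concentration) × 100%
Percent ionization = 15%

Let x = [H⁺]. Ka = x²/(C - x) ⇒ x² + (4.50e-04)x - (4.50e-04)(0.0169) = 0. x = 2.5419e-03. Percent = (2.5419e-03/0.0169) × 100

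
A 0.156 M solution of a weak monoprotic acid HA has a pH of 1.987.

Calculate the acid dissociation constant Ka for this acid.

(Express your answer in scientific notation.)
K_a = 7.29e-04

[H⁺] = 10^(−pH) = 10^(−1.987) = 1.030e-02 M. For HA ⇌ H⁺ + A⁻, Ka = x²/(C − x) = (1.030e-02)²/(0.156 − 1.030e-02) = 7.29e-04.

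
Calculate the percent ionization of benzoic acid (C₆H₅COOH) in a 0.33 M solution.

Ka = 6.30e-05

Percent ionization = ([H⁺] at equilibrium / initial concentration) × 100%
Percent ionization = 1.37%

Let x = [H⁺]. Ka = x²/(C - x) ⇒ x² + (6.30e-05)x - (6.30e-05)(0.33) = 0. x = 4.5282e-03. Percent = (4.5282e-03/0.33) × 100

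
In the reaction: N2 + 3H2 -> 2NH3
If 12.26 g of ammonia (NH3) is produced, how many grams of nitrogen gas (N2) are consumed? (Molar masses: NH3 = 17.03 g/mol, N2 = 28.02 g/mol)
Moles of NH3 = 12.26 g ÷ 17.03 g/mol = 0.719906 mol
Mole ratio: 1 mol N2 / 2 mol NH3
Moles of N2 = 0.719906 × (1/2) = 0.359953 mol
Mass of N2 = 0.359953 mol × 28.02 g/mol = 10.09 g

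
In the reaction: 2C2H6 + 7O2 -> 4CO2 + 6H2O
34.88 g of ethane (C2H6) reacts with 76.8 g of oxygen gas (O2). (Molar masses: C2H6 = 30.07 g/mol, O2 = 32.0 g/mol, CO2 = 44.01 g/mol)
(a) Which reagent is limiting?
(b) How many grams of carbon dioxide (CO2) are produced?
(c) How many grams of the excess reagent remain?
(a) O2, (b) 60.36 g, (c) 14.26 g

Moles of C2H6 = 34.88 g ÷ 30.07 g/mol = 1.15996 mol
Moles of O2 = 76.8 g ÷ 32.0 g/mol = 2.4 mol
Moles ÷ coefficient: C2H6: 1.15996/2 = 0.58, O2: 2.4/7 = 0.3429
(a) O2 has the smaller value, so O2 is the limiting reagent.
(b) Moles of CO2 = 2.4 mol O2 × (4/7) = 1.37143 mol; mass = 1.37143 mol × 44.01 g/mol = 60.36 g
(c) C2H6 consumed = 2.4 × (2/7) = 0.685714 mol; remaining = 1.15996 − 0.685714 = 0.474246 mol; mass = 0.474246 mol × 30.07 g/mol = 14.26 g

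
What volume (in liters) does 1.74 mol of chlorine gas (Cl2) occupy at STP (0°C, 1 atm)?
At STP, 1 mol of gas occupies 22.4 L
Volume = 1.74 mol × 22.4 L/mol = 38.98 L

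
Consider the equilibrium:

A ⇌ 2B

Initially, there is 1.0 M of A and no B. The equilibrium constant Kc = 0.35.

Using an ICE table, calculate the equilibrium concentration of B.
[B] = 0.511 M

ICE: [A] = 1.0 − x, [B] = 2x.
Kc = (2x)²/(1.0 − x) = 0.35 ⇒ 4x² + 0.35x − 0.35 = 0.
x = (−0.35 + √(0.35² + 4·4·0.35))/(2·4) = (−0.35 + √5.7225)/8 = 0.25527.
[B] = 2x = 0.511 M.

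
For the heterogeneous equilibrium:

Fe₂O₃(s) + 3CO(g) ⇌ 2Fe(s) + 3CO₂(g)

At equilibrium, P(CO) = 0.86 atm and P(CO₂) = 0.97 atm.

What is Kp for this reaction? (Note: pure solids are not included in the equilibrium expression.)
K_p = 1.435

Solids (Fe₂O₃, Fe) are excluded.
Kp = P(CO₂)³/P(CO)³ = (0.97)³/(0.86)³ = 0.9127/0.6361 = 1.435.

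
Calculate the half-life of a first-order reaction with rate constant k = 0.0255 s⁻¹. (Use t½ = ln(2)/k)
27.18 s

t½ = ln(2)/k = 0.6931/0.0255 = 27.18 s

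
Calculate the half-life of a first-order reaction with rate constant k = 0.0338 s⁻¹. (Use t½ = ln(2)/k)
20.51 s

t½ = ln(2)/k = 0.6931/0.0338 = 20.51 s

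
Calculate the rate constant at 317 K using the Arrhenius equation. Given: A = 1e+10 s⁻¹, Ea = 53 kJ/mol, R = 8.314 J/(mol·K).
1.85e+01 s⁻¹

k = A·exp(-Ea/(R·T)) = 1e+10·exp(-53000/(8.314·317)) = 1e+10·exp(-20.1097) = 1e+10·1.8469e-09 = 1.85e+01 s⁻¹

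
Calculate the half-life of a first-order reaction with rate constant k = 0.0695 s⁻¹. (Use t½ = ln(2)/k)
9.97 s

t½ = ln(2)/k = 0.6931/0.0695 = 9.97 s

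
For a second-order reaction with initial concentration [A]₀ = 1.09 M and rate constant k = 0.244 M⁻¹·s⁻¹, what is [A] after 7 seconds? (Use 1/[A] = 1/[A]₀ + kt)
0.3809 M

1/[A] = 1/[A]₀ + k·t = 1/1.09 + (0.244)·(7) = 0.9174 + 1.7080 = 2.6254
[A] = 1/2.6254 = 0.3809 M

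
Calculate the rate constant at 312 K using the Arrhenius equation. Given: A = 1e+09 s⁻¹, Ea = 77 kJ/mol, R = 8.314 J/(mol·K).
1.28e-04 s⁻¹

k = A·exp(-Ea/(R·T)) = 1e+09·exp(-77000/(8.314·312)) = 1e+09·exp(-29.6843) = 1e+09·1.2832e-13 = 1.28e-04 s⁻¹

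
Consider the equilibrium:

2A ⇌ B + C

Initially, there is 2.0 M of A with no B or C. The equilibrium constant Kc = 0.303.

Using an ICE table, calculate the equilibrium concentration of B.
[B] = 0.524 M

ICE: [A] = 2.0 − 2x, [B] = [C] = x.
Kc = x²/(2.0 − 2x)² = 0.303 ⇒ √Kc = x/(2.0 − 2x).
x = √0.303·2.0/(1 + 2√0.303) = 0.55045·2.0/2.1009 = 0.52402.
[B] = x = 0.524 M.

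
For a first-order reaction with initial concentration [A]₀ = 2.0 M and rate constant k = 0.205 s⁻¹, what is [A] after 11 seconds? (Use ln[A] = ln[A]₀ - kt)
0.2097 M

ln[A] = ln[A]₀ - k·t = ln(2.0) - (0.205)·(11) = 0.6931 - 2.2550 = -1.5619
[A] = e^(-1.5619) = 0.2097 M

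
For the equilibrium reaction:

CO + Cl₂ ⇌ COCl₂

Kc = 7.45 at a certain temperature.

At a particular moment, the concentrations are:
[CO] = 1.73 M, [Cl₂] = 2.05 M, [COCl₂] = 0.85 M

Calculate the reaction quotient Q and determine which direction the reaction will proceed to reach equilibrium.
Q = 0.240, Q < K, reaction proceeds forward (toward products)

Q = ([COCl₂]) / ([CO] × [Cl₂])
  = ((0.85)) / ((1.73)·(2.05)) = 0.85/3.5465 = 0.2397
Since Q = 0.2397 < Kc = 7.45, the reaction proceeds forward (toward products) to reach equilibrium.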